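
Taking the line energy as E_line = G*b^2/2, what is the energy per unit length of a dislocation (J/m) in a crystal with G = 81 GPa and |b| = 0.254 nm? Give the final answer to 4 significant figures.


E = G*b^2/2
b = 0.254 nm = 2.54e-10 m
G = 81 GPa = 8.1e+10 Pa
E = 0.5 * 8.1e+10 * (2.54e-10)^2
E = 2.613e-09 J/m


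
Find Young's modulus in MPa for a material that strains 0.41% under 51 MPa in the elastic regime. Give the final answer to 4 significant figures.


E = sigma / epsilon
epsilon = 0.41% = 4.1e-03
E = 51 / 4.1e-03
E = 12440 MPa


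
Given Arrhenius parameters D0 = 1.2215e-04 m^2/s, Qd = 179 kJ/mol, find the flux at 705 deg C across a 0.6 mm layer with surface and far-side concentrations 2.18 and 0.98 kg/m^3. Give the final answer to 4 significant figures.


Step 1: D = D0 * exp(-Qd/(R*T))
T = 705 + 273.15 = 978.15 K
D = 1.2215e-04 * exp(-179e3 / (8.314 * 978.15)) = 3.37044e-14 m^2/s
Step 2: J = D * (C1 - C2) / dx
J = 3.37044e-14 * (2.18 - 0.98) / 6e-04
J = 6.741e-11 kg/(m^2*s)


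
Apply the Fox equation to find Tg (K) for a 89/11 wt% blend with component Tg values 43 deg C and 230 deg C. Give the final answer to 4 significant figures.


1/Tg = w1/Tg1 + w2/Tg2 (in Kelvin)
Tg1 = 316.15 K, Tg2 = 503.15 K
1/Tg = 0.89/316.15 + 0.11/503.15
Tg = 329.6 K


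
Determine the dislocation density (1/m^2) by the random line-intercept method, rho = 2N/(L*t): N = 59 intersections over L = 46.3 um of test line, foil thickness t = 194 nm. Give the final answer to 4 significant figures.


rho = 2N / (L * t)
L = 46.3 um = 4.63e-05 m, t = 194 nm = 1.94e-07 m
rho = 2 * 59 / (4.63e-05 * 1.94e-07)
rho = 1.314e+13 1/m^2


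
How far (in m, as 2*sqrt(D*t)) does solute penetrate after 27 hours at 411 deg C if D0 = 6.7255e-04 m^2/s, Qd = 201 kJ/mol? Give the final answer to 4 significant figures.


Step 1: D = D0 * exp(-Qd/(R*T))
T = 684.15 K
D = 6.7255e-04 * exp(-201e3 / (8.314 * 684.15)) = 3.0261e-19 m^2/s
Step 2: L = 2*sqrt(D*t)
t = 27 h = 97200 s
L = 2*sqrt(3.0261e-19 * 97200) = 3.43e-07 m


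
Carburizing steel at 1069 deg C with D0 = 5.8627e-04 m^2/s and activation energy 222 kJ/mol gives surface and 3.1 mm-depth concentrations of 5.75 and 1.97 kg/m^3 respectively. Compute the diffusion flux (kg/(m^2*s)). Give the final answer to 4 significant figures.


Step 1: D = D0 * exp(-Qd/(R*T))
T = 1069 + 273.15 = 1342.15 K
D = 5.8627e-04 * exp(-222e3 / (8.314 * 1342.15)) = 1.3423e-12 m^2/s
Step 2: J = D * (C1 - C2) / dx
J = 1.3423e-12 * (5.75 - 1.97) / 3.1e-03
J = 1.637e-09 kg/(m^2*s)


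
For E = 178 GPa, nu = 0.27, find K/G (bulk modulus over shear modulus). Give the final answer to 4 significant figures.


G = E / (2*(1+nu))
G = 178 / (2*(1+0.27)) = 70.0787 GPa
K = E / (3*(1-2*nu))
K = 178 / (3*(1-2*0.27)) = 128.986 GPa
K/G = 128.986 / 70.0787 = 1.841


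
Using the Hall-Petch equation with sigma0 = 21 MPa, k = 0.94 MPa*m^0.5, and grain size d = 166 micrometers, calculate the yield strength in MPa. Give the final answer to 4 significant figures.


sigma_y = sigma0 + k / sqrt(d)
d = 166 um = 1.66e-04 m
sigma_y = 21 + 0.94 / sqrt(1.66e-04)
sigma_y = 93.96 MPa


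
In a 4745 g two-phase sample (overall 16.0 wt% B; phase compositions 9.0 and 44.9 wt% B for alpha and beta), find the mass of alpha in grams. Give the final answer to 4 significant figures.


f_alpha = (C_beta - C0) / (C_beta - C_alpha)
f_alpha = (44.9 - 16.0) / (44.9 - 9.0) = 0.805014
m_alpha = f_alpha * m_total = 0.805014 * 4745 = 3820 g


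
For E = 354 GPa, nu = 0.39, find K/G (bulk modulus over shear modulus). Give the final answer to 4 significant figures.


G = E / (2*(1+nu))
G = 354 / (2*(1+0.39)) = 127.338 GPa
K = E / (3*(1-2*nu))
K = 354 / (3*(1-2*0.39)) = 536.364 GPa
K/G = 536.364 / 127.338 = 4.212


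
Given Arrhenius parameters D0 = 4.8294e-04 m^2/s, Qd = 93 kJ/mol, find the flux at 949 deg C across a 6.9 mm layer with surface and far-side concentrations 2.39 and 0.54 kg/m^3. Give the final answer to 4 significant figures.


Step 1: D = D0 * exp(-Qd/(R*T))
T = 949 + 273.15 = 1222.15 K
D = 4.8294e-04 * exp(-93e3 / (8.314 * 1222.15)) = 5.11603e-08 m^2/s
Step 2: J = D * (C1 - C2) / dx
J = 5.11603e-08 * (2.39 - 0.54) / 6.9e-03
J = 1.372e-05 kg/(m^2*s)


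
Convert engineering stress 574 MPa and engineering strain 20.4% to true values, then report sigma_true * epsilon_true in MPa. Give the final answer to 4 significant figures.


sigma_true = sigma_eng * (1 + epsilon_eng)
sigma_true = 574 * (1 + 0.204) = 691.096 MPa
epsilon_true = ln(1 + epsilon_eng)
epsilon_true = ln(1 + 0.204) = 0.185649
sigma_true * epsilon_true = 691.096 * 0.185649 = 128.3 MPa


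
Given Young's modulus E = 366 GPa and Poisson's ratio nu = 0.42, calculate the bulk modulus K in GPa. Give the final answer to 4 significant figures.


K = E / (3*(1-2*nu))
K = 366 / (3*(1-2*0.42))
K = 762.5 GPa


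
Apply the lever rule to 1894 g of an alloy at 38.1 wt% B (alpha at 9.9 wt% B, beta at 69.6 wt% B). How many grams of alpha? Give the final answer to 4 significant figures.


f_alpha = (C_beta - C0) / (C_beta - C_alpha)
f_alpha = (69.6 - 38.1) / (69.6 - 9.9) = 0.527638
m_alpha = f_alpha * m_total = 0.527638 * 1894 = 999.3 g


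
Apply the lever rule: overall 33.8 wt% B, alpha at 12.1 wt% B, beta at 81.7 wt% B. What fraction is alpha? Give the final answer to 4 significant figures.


f_alpha = (C_beta - C0) / (C_beta - C_alpha)
f_alpha = (81.7 - 33.8) / (81.7 - 12.1)
f_alpha = 0.6882


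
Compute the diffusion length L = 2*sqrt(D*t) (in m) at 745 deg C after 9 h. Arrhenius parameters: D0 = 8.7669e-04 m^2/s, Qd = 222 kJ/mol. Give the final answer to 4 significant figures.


Step 1: D = D0 * exp(-Qd/(R*T))
T = 1018.15 K
D = 8.7669e-04 * exp(-222e3 / (8.314 * 1018.15)) = 3.57324e-15 m^2/s
Step 2: L = 2*sqrt(D*t)
t = 9 h = 32400 s
L = 2*sqrt(3.57324e-15 * 32400) = 2.152e-05 m


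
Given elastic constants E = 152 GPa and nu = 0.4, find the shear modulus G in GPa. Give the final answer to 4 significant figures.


G = E / (2*(1+nu))
G = 152 / (2*(1+0.4))
G = 54.29 GPa


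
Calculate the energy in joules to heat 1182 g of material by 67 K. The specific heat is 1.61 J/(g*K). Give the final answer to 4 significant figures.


Q = m * cp * dT
Q = 1182 * 1.61 * 67
Q = 127500 J


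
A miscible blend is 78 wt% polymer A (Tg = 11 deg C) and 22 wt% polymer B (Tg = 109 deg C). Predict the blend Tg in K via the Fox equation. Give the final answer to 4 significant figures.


1/Tg = w1/Tg1 + w2/Tg2 (in Kelvin)
Tg1 = 284.15 K, Tg2 = 382.15 K
1/Tg = 0.78/284.15 + 0.22/382.15
Tg = 301.1 K


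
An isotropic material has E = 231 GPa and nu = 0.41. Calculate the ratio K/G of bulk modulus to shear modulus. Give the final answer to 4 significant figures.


G = E / (2*(1+nu))
G = 231 / (2*(1+0.41)) = 81.9149 GPa
K = E / (3*(1-2*nu))
K = 231 / (3*(1-2*0.41)) = 427.778 GPa
K/G = 427.778 / 81.9149 = 5.222


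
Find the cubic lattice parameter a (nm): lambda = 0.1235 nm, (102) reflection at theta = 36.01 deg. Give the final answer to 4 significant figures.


d = lambda / (2*sin(theta))
d = 0.1235 / (2*sin(36.01 deg))
d = 0.10503 nm
a = d * sqrt(h^2+k^2+l^2) = 0.10503 * sqrt(5)
a = 0.2349 nm


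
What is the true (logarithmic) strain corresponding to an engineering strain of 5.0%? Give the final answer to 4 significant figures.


epsilon_true = ln(1 + epsilon_eng)
epsilon_true = ln(1 + 0.05)
epsilon_true = 0.04879


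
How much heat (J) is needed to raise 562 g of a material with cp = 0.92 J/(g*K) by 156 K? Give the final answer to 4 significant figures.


Q = m * cp * dT
Q = 562 * 0.92 * 156
Q = 80660 J


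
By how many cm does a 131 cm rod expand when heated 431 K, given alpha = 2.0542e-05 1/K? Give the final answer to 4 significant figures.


dL = L0 * alpha * dT
dL = 131 * 2.0542e-05 * 431
dL = 1.16 cm


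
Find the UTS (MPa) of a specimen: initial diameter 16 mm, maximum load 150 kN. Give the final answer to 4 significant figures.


A0 = pi*(d/2)^2 = pi*(16/2)^2 = 201.062 mm^2
UTS = F_max / A0 = 150*1000 / 201.062
UTS = 746 MPa


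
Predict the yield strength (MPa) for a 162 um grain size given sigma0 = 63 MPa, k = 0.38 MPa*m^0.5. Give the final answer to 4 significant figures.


sigma_y = sigma0 + k / sqrt(d)
d = 162 um = 1.62e-04 m
sigma_y = 63 + 0.38 / sqrt(1.62e-04)
sigma_y = 92.86 MPa


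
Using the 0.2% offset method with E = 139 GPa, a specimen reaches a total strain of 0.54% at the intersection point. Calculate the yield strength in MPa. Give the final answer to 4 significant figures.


Offset strain = 0.002
Elastic strain at yield = total_strain - offset = 5.4e-03 - 0.002 = 3.4e-03
sigma_y = E * elastic_strain = 139000 * 3.4e-03
sigma_y = 472.6 MPa


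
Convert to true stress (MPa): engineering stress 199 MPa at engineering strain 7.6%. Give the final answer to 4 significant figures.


sigma_true = sigma_eng * (1 + epsilon_eng)
sigma_true = 199 * (1 + 0.076)
sigma_true = 214.1 MPa


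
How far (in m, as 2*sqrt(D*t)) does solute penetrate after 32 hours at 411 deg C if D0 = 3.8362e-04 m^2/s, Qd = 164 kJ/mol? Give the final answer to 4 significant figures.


Step 1: D = D0 * exp(-Qd/(R*T))
T = 684.15 K
D = 3.8362e-04 * exp(-164e3 / (8.314 * 684.15)) = 1.15372e-16 m^2/s
Step 2: L = 2*sqrt(D*t)
t = 32 h = 115200 s
L = 2*sqrt(1.15372e-16 * 115200) = 7.291e-06 m


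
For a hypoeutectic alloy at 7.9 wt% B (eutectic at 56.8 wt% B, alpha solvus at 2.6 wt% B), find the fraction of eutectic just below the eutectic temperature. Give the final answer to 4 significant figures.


f_primary = (C_e - C0) / (C_e - C_alpha_max)
f_primary = (56.8 - 7.9) / (56.8 - 2.6)
f_primary = 0.902214
f_eutectic = 1 - 0.902214 = 0.09779


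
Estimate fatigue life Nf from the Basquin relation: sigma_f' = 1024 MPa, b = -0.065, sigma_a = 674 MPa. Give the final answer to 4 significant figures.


sigma_a = sigma_f' * (2*Nf)^b
2*Nf = (sigma_a / sigma_f')^(1/b)
2*Nf = (674 / 1024)^(1/-0.065)
2*Nf = 622.963
Nf = 311.5 cycles


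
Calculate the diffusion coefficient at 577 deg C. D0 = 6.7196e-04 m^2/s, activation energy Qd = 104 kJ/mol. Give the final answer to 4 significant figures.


D = D0 * exp(-Qd / (R*T))
T = 850.15 K
D = 6.7196e-04 * exp(-104e3 / (8.314 * 850.15))
D = 2.736e-10 m^2/s


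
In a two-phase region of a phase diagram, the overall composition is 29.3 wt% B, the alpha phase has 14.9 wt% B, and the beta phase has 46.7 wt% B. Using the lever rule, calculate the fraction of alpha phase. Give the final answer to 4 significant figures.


f_alpha = (C_beta - C0) / (C_beta - C_alpha)
f_alpha = (46.7 - 29.3) / (46.7 - 14.9)
f_alpha = 0.5472


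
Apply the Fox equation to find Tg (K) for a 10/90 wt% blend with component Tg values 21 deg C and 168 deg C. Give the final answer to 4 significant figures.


1/Tg = w1/Tg1 + w2/Tg2 (in Kelvin)
Tg1 = 294.15 K, Tg2 = 441.15 K
1/Tg = 0.1/294.15 + 0.9/441.15
Tg = 420.2 K


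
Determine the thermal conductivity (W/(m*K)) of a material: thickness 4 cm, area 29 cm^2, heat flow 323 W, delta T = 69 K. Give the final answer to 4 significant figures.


k = Q*L / (A*dT)
L = 0.04 m, A = 2.9e-03 m^2
k = 323 * 0.04 / (2.9e-03 * 69)
k = 64.57 W/(m*K)


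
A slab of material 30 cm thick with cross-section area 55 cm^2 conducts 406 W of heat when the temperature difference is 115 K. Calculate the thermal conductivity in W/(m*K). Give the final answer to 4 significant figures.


k = Q*L / (A*dT)
L = 0.3 m, A = 5.5e-03 m^2
k = 406 * 0.3 / (5.5e-03 * 115)
k = 192.6 W/(m*K)


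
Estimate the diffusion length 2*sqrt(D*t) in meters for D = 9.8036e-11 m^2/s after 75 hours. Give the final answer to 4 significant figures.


t = 75 hr = 270000 s
Diffusion length = 2*sqrt(D*t)
= 2*sqrt(9.8036e-11 * 270000)
= 0.01029 m


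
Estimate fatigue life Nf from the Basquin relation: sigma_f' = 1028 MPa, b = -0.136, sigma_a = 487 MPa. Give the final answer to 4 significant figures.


sigma_a = sigma_f' * (2*Nf)^b
2*Nf = (sigma_a / sigma_f')^(1/b)
2*Nf = (487 / 1028)^(1/-0.136)
2*Nf = 243.089
Nf = 121.5 cycles


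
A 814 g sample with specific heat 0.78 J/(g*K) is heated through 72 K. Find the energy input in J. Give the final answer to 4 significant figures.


Q = m * cp * dT
Q = 814 * 0.78 * 72
Q = 45710 J


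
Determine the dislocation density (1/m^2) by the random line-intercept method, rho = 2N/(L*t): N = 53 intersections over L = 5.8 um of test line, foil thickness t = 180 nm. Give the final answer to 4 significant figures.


rho = 2N / (L * t)
L = 5.8 um = 5.8e-06 m, t = 180 nm = 1.8e-07 m
rho = 2 * 53 / (5.8e-06 * 1.8e-07)
rho = 1.015e+14 1/m^2


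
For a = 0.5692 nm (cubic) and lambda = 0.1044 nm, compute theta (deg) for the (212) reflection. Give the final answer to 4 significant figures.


d = a / sqrt(h^2+k^2+l^2)
d = 0.5692 / sqrt(9) = 0.189733 nm
lambda = 2*d*sin(theta)  =>  sin(theta) = lambda / (2*d)
sin(theta) = 0.1044 / (2 * 0.189733) = 0.275123
theta = 15.97 deg


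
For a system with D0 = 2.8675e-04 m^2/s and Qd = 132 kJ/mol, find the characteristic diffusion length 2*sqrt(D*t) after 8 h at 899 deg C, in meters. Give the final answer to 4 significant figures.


Step 1: D = D0 * exp(-Qd/(R*T))
T = 1172.15 K
D = 2.8675e-04 * exp(-132e3 / (8.314 * 1172.15)) = 3.75804e-10 m^2/s
Step 2: L = 2*sqrt(D*t)
t = 8 h = 28800 s
L = 2*sqrt(3.75804e-10 * 28800) = 6.58e-03 m


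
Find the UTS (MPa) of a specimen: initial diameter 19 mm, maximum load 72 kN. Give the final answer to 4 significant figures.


A0 = pi*(d/2)^2 = pi*(19/2)^2 = 283.529 mm^2
UTS = F_max / A0 = 72*1000 / 283.529
UTS = 253.9 MPa


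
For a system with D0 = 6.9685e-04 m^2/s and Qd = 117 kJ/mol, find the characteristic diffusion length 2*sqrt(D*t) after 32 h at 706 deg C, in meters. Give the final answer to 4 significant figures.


Step 1: D = D0 * exp(-Qd/(R*T))
T = 979.15 K
D = 6.9685e-04 * exp(-117e3 / (8.314 * 979.15)) = 3.99323e-10 m^2/s
Step 2: L = 2*sqrt(D*t)
t = 32 h = 115200 s
L = 2*sqrt(3.99323e-10 * 115200) = 0.01356 m


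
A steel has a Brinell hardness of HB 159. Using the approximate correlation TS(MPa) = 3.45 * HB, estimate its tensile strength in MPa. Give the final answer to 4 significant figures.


TS (MPa) = 3.45 * HB
TS = 3.45 * 159
TS = 548.6 MPa


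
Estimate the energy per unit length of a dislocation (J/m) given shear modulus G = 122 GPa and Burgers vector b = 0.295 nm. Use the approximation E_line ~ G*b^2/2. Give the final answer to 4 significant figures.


E = G*b^2/2
b = 0.295 nm = 2.95e-10 m
G = 122 GPa = 1.22e+11 Pa
E = 0.5 * 1.22e+11 * (2.95e-10)^2
E = 5.309e-09 J/m


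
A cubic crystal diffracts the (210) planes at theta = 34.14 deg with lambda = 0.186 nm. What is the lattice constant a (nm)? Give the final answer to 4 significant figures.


d = lambda / (2*sin(theta))
d = 0.186 / (2*sin(34.14 deg))
d = 0.165711 nm
a = d * sqrt(h^2+k^2+l^2) = 0.165711 * sqrt(5)
a = 0.3705 nm


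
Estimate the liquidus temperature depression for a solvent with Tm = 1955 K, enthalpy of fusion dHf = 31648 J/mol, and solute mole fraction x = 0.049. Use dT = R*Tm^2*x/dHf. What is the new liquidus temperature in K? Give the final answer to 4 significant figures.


dT = R*Tm^2*x / dHf
dT = 8.314 * 1955^2 * 0.049 / 31648
dT = 49.1987 K
T_new = 1955 - 49.1987 = 1906 K


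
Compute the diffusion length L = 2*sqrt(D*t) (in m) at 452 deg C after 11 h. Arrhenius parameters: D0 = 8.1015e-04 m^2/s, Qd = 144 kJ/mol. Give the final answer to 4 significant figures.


Step 1: D = D0 * exp(-Qd/(R*T))
T = 725.15 K
D = 8.1015e-04 * exp(-144e3 / (8.314 * 725.15)) = 3.43128e-14 m^2/s
Step 2: L = 2*sqrt(D*t)
t = 11 h = 39600 s
L = 2*sqrt(3.43128e-14 * 39600) = 7.372e-05 m


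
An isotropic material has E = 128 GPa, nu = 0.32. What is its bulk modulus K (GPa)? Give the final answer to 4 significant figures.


K = E / (3*(1-2*nu))
K = 128 / (3*(1-2*0.32))
K = 118.5 GPa


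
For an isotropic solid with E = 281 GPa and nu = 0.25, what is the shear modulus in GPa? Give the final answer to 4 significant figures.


G = E / (2*(1+nu))
G = 281 / (2*(1+0.25))
G = 112.4 GPa


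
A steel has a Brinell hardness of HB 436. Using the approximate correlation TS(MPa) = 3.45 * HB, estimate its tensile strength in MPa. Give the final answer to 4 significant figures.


TS (MPa) = 3.45 * HB
TS = 3.45 * 436
TS = 1504 MPa


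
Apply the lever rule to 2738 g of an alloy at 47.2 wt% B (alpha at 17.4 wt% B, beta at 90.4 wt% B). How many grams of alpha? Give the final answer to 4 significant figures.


f_alpha = (C_beta - C0) / (C_beta - C_alpha)
f_alpha = (90.4 - 47.2) / (90.4 - 17.4) = 0.591781
m_alpha = f_alpha * m_total = 0.591781 * 2738 = 1620 g


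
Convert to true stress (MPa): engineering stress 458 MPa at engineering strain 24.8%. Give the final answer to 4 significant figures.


sigma_true = sigma_eng * (1 + epsilon_eng)
sigma_true = 458 * (1 + 0.248)
sigma_true = 571.6 MPa


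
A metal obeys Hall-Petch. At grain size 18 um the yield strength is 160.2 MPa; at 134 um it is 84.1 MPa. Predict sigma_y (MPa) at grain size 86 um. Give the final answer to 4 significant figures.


sigma_y = sigma0 + k / sqrt(d)
1/sqrt(d1) = 1/sqrt(1.8e-05) = 235.702;  1/sqrt(d2) = 86.3868
k = (sigma1 - sigma2) / (1/sqrt(d1) - 1/sqrt(d2)) = (160.2 - 84.1) / (235.702 - 86.3868) = 0.509659 MPa*m^0.5
sigma0 = sigma1 - k/sqrt(d1) = 160.2 - 0.509659*235.702 = 40.0721 MPa
sigma_y(d3) = 40.0721 + 0.509659 / sqrt(8.6e-05) = 95.03 MPa


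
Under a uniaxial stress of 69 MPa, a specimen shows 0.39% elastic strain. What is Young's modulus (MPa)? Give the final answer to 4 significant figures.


E = sigma / epsilon
epsilon = 0.39% = 3.9e-03
E = 69 / 3.9e-03
E = 17690 MPa


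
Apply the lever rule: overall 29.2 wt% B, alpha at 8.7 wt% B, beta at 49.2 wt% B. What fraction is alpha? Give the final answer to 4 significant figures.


f_alpha = (C_beta - C0) / (C_beta - C_alpha)
f_alpha = (49.2 - 29.2) / (49.2 - 8.7)
f_alpha = 0.4938


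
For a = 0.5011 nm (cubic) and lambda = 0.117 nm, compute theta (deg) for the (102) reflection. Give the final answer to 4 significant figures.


d = a / sqrt(h^2+k^2+l^2)
d = 0.5011 / sqrt(5) = 0.224099 nm
lambda = 2*d*sin(theta)  =>  sin(theta) = lambda / (2*d)
sin(theta) = 0.117 / (2 * 0.224099) = 0.261046
theta = 15.13 deg


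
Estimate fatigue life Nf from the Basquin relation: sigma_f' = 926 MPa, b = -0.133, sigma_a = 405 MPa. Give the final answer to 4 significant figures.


sigma_a = sigma_f' * (2*Nf)^b
2*Nf = (sigma_a / sigma_f')^(1/b)
2*Nf = (405 / 926)^(1/-0.133)
2*Nf = 501.673
Nf = 250.8 cycles


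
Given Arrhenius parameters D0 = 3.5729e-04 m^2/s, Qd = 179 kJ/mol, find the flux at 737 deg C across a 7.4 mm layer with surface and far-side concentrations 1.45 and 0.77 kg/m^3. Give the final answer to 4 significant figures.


Step 1: D = D0 * exp(-Qd/(R*T))
T = 737 + 273.15 = 1010.15 K
D = 3.5729e-04 * exp(-179e3 / (8.314 * 1010.15)) = 1.97986e-13 m^2/s
Step 2: J = D * (C1 - C2) / dx
J = 1.97986e-13 * (1.45 - 0.77) / 7.4e-03
J = 1.819e-11 kg/(m^2*s)


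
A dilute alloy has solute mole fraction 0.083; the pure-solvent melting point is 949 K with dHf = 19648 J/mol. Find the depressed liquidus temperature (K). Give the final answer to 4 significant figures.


dT = R*Tm^2*x / dHf
dT = 8.314 * 949^2 * 0.083 / 19648
dT = 31.6302 K
T_new = 949 - 31.6302 = 917.4 K


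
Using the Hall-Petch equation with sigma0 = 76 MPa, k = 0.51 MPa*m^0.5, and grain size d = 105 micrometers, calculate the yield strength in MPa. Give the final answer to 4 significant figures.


sigma_y = sigma0 + k / sqrt(d)
d = 105 um = 1.05e-04 m
sigma_y = 76 + 0.51 / sqrt(1.05e-04)
sigma_y = 125.8 MPa


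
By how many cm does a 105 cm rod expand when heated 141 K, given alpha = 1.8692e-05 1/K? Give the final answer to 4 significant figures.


dL = L0 * alpha * dT
dL = 105 * 1.8692e-05 * 141
dL = 0.2767 cm


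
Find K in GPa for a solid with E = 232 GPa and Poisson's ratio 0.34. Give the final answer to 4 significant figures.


K = E / (3*(1-2*nu))
K = 232 / (3*(1-2*0.34))
K = 241.7 GPa


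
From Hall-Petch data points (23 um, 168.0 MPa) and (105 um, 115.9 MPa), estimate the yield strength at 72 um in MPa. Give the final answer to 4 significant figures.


sigma_y = sigma0 + k / sqrt(d)
1/sqrt(d1) = 1/sqrt(2.3e-05) = 208.514;  1/sqrt(d2) = 97.59
k = (sigma1 - sigma2) / (1/sqrt(d1) - 1/sqrt(d2)) = (168.0 - 115.9) / (208.514 - 97.59) = 0.469689 MPa*m^0.5
sigma0 = sigma1 - k/sqrt(d1) = 168.0 - 0.469689*208.514 = 70.063 MPa
sigma_y(d3) = 70.063 + 0.469689 / sqrt(7.2e-05) = 125.4 MPa


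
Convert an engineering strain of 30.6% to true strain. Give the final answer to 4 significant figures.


epsilon_true = ln(1 + epsilon_eng)
epsilon_true = ln(1 + 0.306)
epsilon_true = 0.267


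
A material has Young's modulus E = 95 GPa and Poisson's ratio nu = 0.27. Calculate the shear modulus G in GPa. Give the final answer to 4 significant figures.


G = E / (2*(1+nu))
G = 95 / (2*(1+0.27))
G = 37.4 GPa


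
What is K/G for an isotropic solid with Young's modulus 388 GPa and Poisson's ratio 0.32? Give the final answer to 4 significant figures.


G = E / (2*(1+nu))
G = 388 / (2*(1+0.32)) = 146.97 GPa
K = E / (3*(1-2*nu))
K = 388 / (3*(1-2*0.32)) = 359.259 GPa
K/G = 359.259 / 146.97 = 2.444


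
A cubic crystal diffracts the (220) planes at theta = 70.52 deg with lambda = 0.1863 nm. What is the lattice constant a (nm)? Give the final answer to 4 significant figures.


d = lambda / (2*sin(theta))
d = 0.1863 / (2*sin(70.52 deg))
d = 0.0988058 nm
a = d * sqrt(h^2+k^2+l^2) = 0.0988058 * sqrt(8)
a = 0.2795 nm


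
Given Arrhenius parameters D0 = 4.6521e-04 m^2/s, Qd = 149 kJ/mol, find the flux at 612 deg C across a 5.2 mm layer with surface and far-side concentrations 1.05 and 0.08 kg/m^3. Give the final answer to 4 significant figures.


Step 1: D = D0 * exp(-Qd/(R*T))
T = 612 + 273.15 = 885.15 K
D = 4.6521e-04 * exp(-149e3 / (8.314 * 885.15)) = 7.49057e-13 m^2/s
Step 2: J = D * (C1 - C2) / dx
J = 7.49057e-13 * (1.05 - 0.08) / 5.2e-03
J = 1.397e-10 kg/(m^2*s)


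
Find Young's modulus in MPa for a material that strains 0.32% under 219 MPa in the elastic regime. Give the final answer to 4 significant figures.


E = sigma / epsilon
epsilon = 0.32% = 3.2e-03
E = 219 / 3.2e-03
E = 68440 MPa


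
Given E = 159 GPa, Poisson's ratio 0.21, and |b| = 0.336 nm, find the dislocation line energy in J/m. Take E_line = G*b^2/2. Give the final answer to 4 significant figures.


Step 1: G = E / (2*(1+nu))
G = 159 / (2*(1+0.21)) = 65.7025 GPa = 6.57025e+10 Pa
Step 2: E_line = G*b^2/2
b = 0.336 nm = 3.36e-10 m
E_line = 0.5 * 6.57025e+10 * (3.36e-10)^2 = 3.709e-09 J/m


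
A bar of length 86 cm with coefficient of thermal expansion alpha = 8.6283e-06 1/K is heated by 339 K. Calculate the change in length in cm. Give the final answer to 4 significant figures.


dL = L0 * alpha * dT
dL = 86 * 8.6283e-06 * 339
dL = 0.2515 cm


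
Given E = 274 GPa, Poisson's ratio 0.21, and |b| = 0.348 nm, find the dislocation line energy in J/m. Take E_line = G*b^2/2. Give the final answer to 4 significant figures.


Step 1: G = E / (2*(1+nu))
G = 274 / (2*(1+0.21)) = 113.223 GPa = 1.13223e+11 Pa
Step 2: E_line = G*b^2/2
b = 0.348 nm = 3.48e-10 m
E_line = 0.5 * 1.13223e+11 * (3.48e-10)^2 = 6.856e-09 J/m


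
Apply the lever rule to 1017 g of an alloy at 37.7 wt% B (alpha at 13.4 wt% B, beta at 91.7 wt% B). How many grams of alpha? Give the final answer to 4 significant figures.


f_alpha = (C_beta - C0) / (C_beta - C_alpha)
f_alpha = (91.7 - 37.7) / (91.7 - 13.4) = 0.689655
m_alpha = f_alpha * m_total = 0.689655 * 1017 = 701.4 g


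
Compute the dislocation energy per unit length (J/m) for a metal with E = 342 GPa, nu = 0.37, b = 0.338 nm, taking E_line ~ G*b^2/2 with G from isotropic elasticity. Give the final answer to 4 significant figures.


Step 1: G = E / (2*(1+nu))
G = 342 / (2*(1+0.37)) = 124.818 GPa = 1.24818e+11 Pa
Step 2: E_line = G*b^2/2
b = 0.338 nm = 3.38e-10 m
E_line = 0.5 * 1.24818e+11 * (3.38e-10)^2 = 7.13e-09 J/m


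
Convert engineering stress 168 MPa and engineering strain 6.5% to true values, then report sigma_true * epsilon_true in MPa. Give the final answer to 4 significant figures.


sigma_true = sigma_eng * (1 + epsilon_eng)
sigma_true = 168 * (1 + 0.065) = 178.92 MPa
epsilon_true = ln(1 + epsilon_eng)
epsilon_true = ln(1 + 0.065) = 0.0629748
sigma_true * epsilon_true = 178.92 * 0.0629748 = 11.27 MPa


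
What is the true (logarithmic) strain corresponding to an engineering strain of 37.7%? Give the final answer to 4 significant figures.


epsilon_true = ln(1 + epsilon_eng)
epsilon_true = ln(1 + 0.377)
epsilon_true = 0.3199


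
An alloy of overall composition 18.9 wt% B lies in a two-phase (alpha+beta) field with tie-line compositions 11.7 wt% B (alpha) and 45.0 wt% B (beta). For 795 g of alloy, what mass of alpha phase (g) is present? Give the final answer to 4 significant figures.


f_alpha = (C_beta - C0) / (C_beta - C_alpha)
f_alpha = (45.0 - 18.9) / (45.0 - 11.7) = 0.783784
m_alpha = f_alpha * m_total = 0.783784 * 795 = 623.1 g


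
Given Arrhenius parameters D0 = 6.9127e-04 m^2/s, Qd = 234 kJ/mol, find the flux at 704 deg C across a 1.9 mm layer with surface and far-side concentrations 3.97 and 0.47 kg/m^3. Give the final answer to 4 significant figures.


Step 1: D = D0 * exp(-Qd/(R*T))
T = 704 + 273.15 = 977.15 K
D = 6.9127e-04 * exp(-234e3 / (8.314 * 977.15)) = 2.14026e-16 m^2/s
Step 2: J = D * (C1 - C2) / dx
J = 2.14026e-16 * (3.97 - 0.47) / 1.9e-03
J = 3.943e-13 kg/(m^2*s)


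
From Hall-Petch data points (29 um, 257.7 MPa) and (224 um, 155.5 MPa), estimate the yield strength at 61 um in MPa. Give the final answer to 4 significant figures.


sigma_y = sigma0 + k / sqrt(d)
1/sqrt(d1) = 1/sqrt(2.9e-05) = 185.695;  1/sqrt(d2) = 66.8153
k = (sigma1 - sigma2) / (1/sqrt(d1) - 1/sqrt(d2)) = (257.7 - 155.5) / (185.695 - 66.8153) = 0.85969 MPa*m^0.5
sigma0 = sigma1 - k/sqrt(d1) = 257.7 - 0.85969*185.695 = 98.0595 MPa
sigma_y(d3) = 98.0595 + 0.85969 / sqrt(6.1e-05) = 208.1 MPa


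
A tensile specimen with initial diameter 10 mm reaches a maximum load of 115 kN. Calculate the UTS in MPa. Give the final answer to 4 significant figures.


A0 = pi*(d/2)^2 = pi*(10/2)^2 = 78.5398 mm^2
UTS = F_max / A0 = 115*1000 / 78.5398
UTS = 1464 MPa


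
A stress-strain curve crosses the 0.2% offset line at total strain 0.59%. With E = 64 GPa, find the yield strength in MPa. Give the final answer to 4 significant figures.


Offset strain = 0.002
Elastic strain at yield = total_strain - offset = 5.9e-03 - 0.002 = 3.9e-03
sigma_y = E * elastic_strain = 64000 * 3.9e-03
sigma_y = 249.6 MPa


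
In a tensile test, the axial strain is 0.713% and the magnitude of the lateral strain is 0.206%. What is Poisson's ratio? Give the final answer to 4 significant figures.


nu = -epsilon_lat / epsilon_axial
Lateral strain is contraction (negative), so using magnitudes:
nu = 0.206 / 0.713
nu = 0.2889


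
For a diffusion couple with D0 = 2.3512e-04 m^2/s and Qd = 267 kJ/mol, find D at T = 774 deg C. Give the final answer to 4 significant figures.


D = D0 * exp(-Qd / (R*T))
T = 1047.15 K
D = 2.3512e-04 * exp(-267e3 / (8.314 * 1047.15))
D = 1.128e-17 m^2/s


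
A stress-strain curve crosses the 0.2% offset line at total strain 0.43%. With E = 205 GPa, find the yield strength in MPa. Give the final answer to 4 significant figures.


Offset strain = 0.002
Elastic strain at yield = total_strain - offset = 4.3e-03 - 0.002 = 2.3e-03
sigma_y = E * elastic_strain = 205000 * 2.3e-03
sigma_y = 471.5 MPa


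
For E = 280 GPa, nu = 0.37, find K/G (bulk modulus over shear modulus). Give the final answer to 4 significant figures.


G = E / (2*(1+nu))
G = 280 / (2*(1+0.37)) = 102.19 GPa
K = E / (3*(1-2*nu))
K = 280 / (3*(1-2*0.37)) = 358.974 GPa
K/G = 358.974 / 102.19 = 3.513


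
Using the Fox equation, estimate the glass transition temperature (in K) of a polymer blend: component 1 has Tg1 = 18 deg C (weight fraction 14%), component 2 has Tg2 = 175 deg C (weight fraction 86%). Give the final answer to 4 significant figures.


1/Tg = w1/Tg1 + w2/Tg2 (in Kelvin)
Tg1 = 291.15 K, Tg2 = 448.15 K
1/Tg = 0.14/291.15 + 0.86/448.15
Tg = 416.7 K


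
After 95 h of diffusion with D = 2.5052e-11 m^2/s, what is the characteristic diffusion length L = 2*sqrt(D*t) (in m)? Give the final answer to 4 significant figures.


t = 95 hr = 342000 s
Diffusion length = 2*sqrt(D*t)
= 2*sqrt(2.5052e-11 * 342000)
= 5.854e-03 m


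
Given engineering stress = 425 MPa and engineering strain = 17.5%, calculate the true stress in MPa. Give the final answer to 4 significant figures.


sigma_true = sigma_eng * (1 + epsilon_eng)
sigma_true = 425 * (1 + 0.175)
sigma_true = 499.4 MPa


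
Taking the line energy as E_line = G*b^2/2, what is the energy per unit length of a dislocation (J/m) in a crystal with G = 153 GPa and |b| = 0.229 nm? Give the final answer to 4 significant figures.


E = G*b^2/2
b = 0.229 nm = 2.29e-10 m
G = 153 GPa = 1.53e+11 Pa
E = 0.5 * 1.53e+11 * (2.29e-10)^2
E = 4.012e-09 J/m


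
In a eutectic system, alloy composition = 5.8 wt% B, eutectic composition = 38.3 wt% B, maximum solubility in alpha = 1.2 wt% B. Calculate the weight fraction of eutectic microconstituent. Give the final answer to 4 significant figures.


f_primary = (C_e - C0) / (C_e - C_alpha_max)
f_primary = (38.3 - 5.8) / (38.3 - 1.2)
f_primary = 0.876011
f_eutectic = 1 - 0.876011 = 0.124


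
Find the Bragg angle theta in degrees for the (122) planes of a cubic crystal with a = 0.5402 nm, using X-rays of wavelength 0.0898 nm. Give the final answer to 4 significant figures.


d = a / sqrt(h^2+k^2+l^2)
d = 0.5402 / sqrt(9) = 0.180067 nm
lambda = 2*d*sin(theta)  =>  sin(theta) = lambda / (2*d)
sin(theta) = 0.0898 / (2 * 0.180067) = 0.249352
theta = 14.44 deg


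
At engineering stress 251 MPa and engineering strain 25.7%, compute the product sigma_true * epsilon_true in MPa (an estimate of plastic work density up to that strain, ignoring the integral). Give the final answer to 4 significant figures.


sigma_true = sigma_eng * (1 + epsilon_eng)
sigma_true = 251 * (1 + 0.257) = 315.507 MPa
epsilon_true = ln(1 + epsilon_eng)
epsilon_true = ln(1 + 0.257) = 0.228728
sigma_true * epsilon_true = 315.507 * 0.228728 = 72.17 MPa


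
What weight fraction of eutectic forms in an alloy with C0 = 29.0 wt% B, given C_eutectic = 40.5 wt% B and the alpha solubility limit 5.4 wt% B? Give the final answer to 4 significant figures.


f_primary = (C_e - C0) / (C_e - C_alpha_max)
f_primary = (40.5 - 29.0) / (40.5 - 5.4)
f_primary = 0.327635
f_eutectic = 1 - 0.327635 = 0.6724


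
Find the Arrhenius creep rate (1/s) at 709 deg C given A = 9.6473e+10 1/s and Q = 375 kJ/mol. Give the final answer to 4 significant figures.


rate = A * exp(-Q / (R*T))
T = 709 + 273.15 = 982.15 K
rate = 9.6473e+10 * exp(-375e3 / (8.314 * 982.15))
rate = 1.096e-09 1/s


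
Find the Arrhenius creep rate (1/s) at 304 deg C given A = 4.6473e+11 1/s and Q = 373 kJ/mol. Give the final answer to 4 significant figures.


rate = A * exp(-Q / (R*T))
T = 304 + 273.15 = 577.15 K
rate = 4.6473e+11 * exp(-373e3 / (8.314 * 577.15))
rate = 8.088e-23 1/s


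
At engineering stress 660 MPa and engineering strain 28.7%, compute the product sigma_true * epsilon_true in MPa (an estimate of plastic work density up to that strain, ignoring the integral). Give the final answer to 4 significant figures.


sigma_true = sigma_eng * (1 + epsilon_eng)
sigma_true = 660 * (1 + 0.287) = 849.42 MPa
epsilon_true = ln(1 + epsilon_eng)
epsilon_true = ln(1 + 0.287) = 0.252314
sigma_true * epsilon_true = 849.42 * 0.252314 = 214.3 MPa


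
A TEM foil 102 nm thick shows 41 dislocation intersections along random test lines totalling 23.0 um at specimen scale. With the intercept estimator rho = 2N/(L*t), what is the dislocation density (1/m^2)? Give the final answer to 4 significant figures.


rho = 2N / (L * t)
L = 23.0 um = 2.3e-05 m, t = 102 nm = 1.02e-07 m
rho = 2 * 41 / (2.3e-05 * 1.02e-07)
rho = 3.495e+13 1/m^2


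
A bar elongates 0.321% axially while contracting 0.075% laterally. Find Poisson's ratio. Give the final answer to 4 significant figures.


nu = -epsilon_lat / epsilon_axial
Lateral strain is contraction (negative), so using magnitudes:
nu = 0.075 / 0.321
nu = 0.2336


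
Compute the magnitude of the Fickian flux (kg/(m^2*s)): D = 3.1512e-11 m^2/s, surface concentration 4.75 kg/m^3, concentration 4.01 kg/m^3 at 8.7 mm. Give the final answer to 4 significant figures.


J = -D * (dC/dx) = D * (C1 - C2) / dx
J = 3.1512e-11 * (4.75 - 4.01) / 8.7e-03
J = 2.68e-09 kg/(m^2*s)


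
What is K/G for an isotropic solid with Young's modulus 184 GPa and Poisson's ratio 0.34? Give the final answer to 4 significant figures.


G = E / (2*(1+nu))
G = 184 / (2*(1+0.34)) = 68.6567 GPa
K = E / (3*(1-2*nu))
K = 184 / (3*(1-2*0.34)) = 191.667 GPa
K/G = 191.667 / 68.6567 = 2.792


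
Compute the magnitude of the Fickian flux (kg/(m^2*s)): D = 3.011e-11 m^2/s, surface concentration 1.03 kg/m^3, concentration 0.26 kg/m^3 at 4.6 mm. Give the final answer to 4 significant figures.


J = -D * (dC/dx) = D * (C1 - C2) / dx
J = 3.011e-11 * (1.03 - 0.26) / 4.6e-03
J = 5.04e-09 kg/(m^2*s)


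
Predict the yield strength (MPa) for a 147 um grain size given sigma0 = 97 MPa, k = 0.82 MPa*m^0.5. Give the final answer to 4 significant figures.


sigma_y = sigma0 + k / sqrt(d)
d = 147 um = 1.47e-04 m
sigma_y = 97 + 0.82 / sqrt(1.47e-04)
sigma_y = 164.6 MPa


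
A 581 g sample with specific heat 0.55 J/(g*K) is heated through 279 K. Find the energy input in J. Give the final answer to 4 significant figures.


Q = m * cp * dT
Q = 581 * 0.55 * 279
Q = 89150 J


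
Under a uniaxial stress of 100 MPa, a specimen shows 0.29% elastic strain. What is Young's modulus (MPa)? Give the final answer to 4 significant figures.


E = sigma / epsilon
epsilon = 0.29% = 2.9e-03
E = 100 / 2.9e-03
E = 34480 MPa


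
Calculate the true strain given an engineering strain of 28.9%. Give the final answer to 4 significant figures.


epsilon_true = ln(1 + epsilon_eng)
epsilon_true = ln(1 + 0.289)
epsilon_true = 0.2539


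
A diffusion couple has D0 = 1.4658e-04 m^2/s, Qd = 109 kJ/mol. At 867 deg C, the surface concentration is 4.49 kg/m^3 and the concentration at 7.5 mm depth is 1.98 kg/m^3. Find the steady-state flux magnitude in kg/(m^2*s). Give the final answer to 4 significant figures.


Step 1: D = D0 * exp(-Qd/(R*T))
T = 867 + 273.15 = 1140.15 K
D = 1.4658e-04 * exp(-109e3 / (8.314 * 1140.15)) = 1.48657e-09 m^2/s
Step 2: J = D * (C1 - C2) / dx
J = 1.48657e-09 * (4.49 - 1.98) / 7.5e-03
J = 4.975e-07 kg/(m^2*s)


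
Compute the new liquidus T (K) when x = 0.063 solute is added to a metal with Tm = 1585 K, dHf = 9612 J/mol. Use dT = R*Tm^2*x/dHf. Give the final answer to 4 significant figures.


dT = R*Tm^2*x / dHf
dT = 8.314 * 1585^2 * 0.063 / 9612
dT = 136.897 K
T_new = 1585 - 136.897 = 1448 K


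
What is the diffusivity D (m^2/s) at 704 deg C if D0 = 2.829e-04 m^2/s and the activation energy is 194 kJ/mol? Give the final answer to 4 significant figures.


D = D0 * exp(-Qd / (R*T))
T = 977.15 K
D = 2.829e-04 * exp(-194e3 / (8.314 * 977.15))
D = 1.204e-14 m^2/s


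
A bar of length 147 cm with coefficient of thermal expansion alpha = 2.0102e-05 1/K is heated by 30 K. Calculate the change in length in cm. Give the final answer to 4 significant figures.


dL = L0 * alpha * dT
dL = 147 * 2.0102e-05 * 30
dL = 0.08865 cm


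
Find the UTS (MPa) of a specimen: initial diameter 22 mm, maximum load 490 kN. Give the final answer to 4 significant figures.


A0 = pi*(d/2)^2 = pi*(22/2)^2 = 380.133 mm^2
UTS = F_max / A0 = 490*1000 / 380.133
UTS = 1289 MPa


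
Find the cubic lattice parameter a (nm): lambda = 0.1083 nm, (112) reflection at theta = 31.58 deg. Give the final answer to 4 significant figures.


d = lambda / (2*sin(theta))
d = 0.1083 / (2*sin(31.58 deg))
d = 0.103401 nm
a = d * sqrt(h^2+k^2+l^2) = 0.103401 * sqrt(6)
a = 0.2533 nm


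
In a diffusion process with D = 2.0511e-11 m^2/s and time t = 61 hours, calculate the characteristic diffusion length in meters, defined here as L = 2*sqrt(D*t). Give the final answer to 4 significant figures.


t = 61 hr = 219600 s
Diffusion length = 2*sqrt(D*t)
= 2*sqrt(2.0511e-11 * 219600)
= 4.245e-03 m


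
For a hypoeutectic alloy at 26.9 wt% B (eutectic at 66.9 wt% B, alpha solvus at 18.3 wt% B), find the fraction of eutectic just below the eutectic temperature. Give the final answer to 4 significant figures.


f_primary = (C_e - C0) / (C_e - C_alpha_max)
f_primary = (66.9 - 26.9) / (66.9 - 18.3)
f_primary = 0.823045
f_eutectic = 1 - 0.823045 = 0.177


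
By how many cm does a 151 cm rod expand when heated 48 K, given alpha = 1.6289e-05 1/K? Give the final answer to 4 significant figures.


dL = L0 * alpha * dT
dL = 151 * 1.6289e-05 * 48
dL = 0.1181 cm


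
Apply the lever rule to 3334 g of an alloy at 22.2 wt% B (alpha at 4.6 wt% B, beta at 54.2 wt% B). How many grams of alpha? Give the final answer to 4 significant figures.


f_alpha = (C_beta - C0) / (C_beta - C_alpha)
f_alpha = (54.2 - 22.2) / (54.2 - 4.6) = 0.645161
m_alpha = f_alpha * m_total = 0.645161 * 3334 = 2151 g


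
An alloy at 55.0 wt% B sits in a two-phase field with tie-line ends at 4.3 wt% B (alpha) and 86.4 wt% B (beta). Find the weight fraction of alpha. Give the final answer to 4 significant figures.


f_alpha = (C_beta - C0) / (C_beta - C_alpha)
f_alpha = (86.4 - 55.0) / (86.4 - 4.3)
f_alpha = 0.3825


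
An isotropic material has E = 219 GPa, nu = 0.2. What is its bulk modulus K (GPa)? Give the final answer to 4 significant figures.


K = E / (3*(1-2*nu))
K = 219 / (3*(1-2*0.2))
K = 121.7 GPa


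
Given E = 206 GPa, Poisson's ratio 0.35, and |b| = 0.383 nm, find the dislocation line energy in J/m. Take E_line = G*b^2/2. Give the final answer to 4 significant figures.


Step 1: G = E / (2*(1+nu))
G = 206 / (2*(1+0.35)) = 76.2963 GPa = 7.62963e+10 Pa
Step 2: E_line = G*b^2/2
b = 0.383 nm = 3.83e-10 m
E_line = 0.5 * 7.62963e+10 * (3.83e-10)^2 = 5.596e-09 J/m


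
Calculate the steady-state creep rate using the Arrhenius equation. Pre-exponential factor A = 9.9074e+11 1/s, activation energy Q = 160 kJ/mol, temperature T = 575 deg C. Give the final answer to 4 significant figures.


rate = A * exp(-Q / (R*T))
T = 575 + 273.15 = 848.15 K
rate = 9.9074e+11 * exp(-160e3 / (8.314 * 848.15))
rate = 138.6 1/s


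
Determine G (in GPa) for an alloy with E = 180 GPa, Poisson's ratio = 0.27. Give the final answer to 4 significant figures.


G = E / (2*(1+nu))
G = 180 / (2*(1+0.27))
G = 70.87 GPa


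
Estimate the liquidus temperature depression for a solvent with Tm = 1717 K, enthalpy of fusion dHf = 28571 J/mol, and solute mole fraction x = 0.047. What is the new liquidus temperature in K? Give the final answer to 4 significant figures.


dT = R*Tm^2*x / dHf
dT = 8.314 * 1717^2 * 0.047 / 28571
dT = 40.3202 K
T_new = 1717 - 40.3202 = 1677 K


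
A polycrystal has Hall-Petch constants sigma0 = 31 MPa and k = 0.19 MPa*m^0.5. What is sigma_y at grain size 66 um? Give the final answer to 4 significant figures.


sigma_y = sigma0 + k / sqrt(d)
d = 66 um = 6.6e-05 m
sigma_y = 31 + 0.19 / sqrt(6.6e-05)
sigma_y = 54.39 MPa


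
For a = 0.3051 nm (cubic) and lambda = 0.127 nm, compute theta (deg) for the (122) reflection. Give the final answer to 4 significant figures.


d = a / sqrt(h^2+k^2+l^2)
d = 0.3051 / sqrt(9) = 0.1017 nm
lambda = 2*d*sin(theta)  =>  sin(theta) = lambda / (2*d)
sin(theta) = 0.127 / (2 * 0.1017) = 0.624385
theta = 38.64 deg


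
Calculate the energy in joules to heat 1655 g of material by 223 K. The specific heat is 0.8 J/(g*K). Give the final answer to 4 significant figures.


Q = m * cp * dT
Q = 1655 * 0.8 * 223
Q = 295300 J
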